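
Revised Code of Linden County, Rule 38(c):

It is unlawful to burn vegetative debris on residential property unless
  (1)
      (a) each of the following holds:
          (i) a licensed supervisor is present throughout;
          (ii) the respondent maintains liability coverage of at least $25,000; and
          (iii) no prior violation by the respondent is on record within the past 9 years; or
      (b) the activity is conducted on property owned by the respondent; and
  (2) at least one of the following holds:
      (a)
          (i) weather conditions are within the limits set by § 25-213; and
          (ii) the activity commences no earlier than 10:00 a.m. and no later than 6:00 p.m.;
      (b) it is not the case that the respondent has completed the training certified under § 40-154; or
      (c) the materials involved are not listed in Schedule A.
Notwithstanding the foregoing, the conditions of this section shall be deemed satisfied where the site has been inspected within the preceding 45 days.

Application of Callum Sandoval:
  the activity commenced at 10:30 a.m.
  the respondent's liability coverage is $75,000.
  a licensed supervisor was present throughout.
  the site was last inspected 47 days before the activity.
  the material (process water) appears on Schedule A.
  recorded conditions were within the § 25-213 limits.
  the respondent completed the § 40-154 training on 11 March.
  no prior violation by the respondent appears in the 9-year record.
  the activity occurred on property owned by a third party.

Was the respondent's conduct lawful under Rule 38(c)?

Yes — lawful.

(i) supervisor present — holds.
(ii) coverage ≥ $25,000 — holds.
(iii) no prior violation — met.
So (a) is satisfied (T AND T AND T).
(b) own property — fails.
So (1) is satisfied (T OR F).
(i) weather ok — holds.
(ii) start within hours — holds.
So (a) is satisfied (T AND T).
(b) not (training certified) — not met.
(c) not (Schedule A material) — fails.
So (2) is satisfied (T OR F OR F).
Overall: T AND T → true.
Exception (site inspected) — not satisfied.
Result: main true OR exception false → true.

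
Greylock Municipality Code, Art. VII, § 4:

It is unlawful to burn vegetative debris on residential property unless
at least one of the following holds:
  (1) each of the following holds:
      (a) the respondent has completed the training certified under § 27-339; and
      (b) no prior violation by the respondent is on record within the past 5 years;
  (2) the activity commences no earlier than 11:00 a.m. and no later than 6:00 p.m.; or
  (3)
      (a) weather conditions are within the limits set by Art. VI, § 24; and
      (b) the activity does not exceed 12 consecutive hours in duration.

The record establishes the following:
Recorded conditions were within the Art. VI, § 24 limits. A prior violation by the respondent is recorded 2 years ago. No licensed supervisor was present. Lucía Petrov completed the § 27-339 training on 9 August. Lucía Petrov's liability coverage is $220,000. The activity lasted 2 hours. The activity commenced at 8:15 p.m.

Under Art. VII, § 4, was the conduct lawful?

Yes — lawful.

(a) training certified — satisfied.
(b) no prior violation — not met.
(1): T AND F → false.
(2) start within hours — fails.
(a) weather ok — satisfied.
(b) ≤ 12 hrs duration — satisfied.
So (3) is satisfied (T AND T).
Overall: F OR F OR T → true.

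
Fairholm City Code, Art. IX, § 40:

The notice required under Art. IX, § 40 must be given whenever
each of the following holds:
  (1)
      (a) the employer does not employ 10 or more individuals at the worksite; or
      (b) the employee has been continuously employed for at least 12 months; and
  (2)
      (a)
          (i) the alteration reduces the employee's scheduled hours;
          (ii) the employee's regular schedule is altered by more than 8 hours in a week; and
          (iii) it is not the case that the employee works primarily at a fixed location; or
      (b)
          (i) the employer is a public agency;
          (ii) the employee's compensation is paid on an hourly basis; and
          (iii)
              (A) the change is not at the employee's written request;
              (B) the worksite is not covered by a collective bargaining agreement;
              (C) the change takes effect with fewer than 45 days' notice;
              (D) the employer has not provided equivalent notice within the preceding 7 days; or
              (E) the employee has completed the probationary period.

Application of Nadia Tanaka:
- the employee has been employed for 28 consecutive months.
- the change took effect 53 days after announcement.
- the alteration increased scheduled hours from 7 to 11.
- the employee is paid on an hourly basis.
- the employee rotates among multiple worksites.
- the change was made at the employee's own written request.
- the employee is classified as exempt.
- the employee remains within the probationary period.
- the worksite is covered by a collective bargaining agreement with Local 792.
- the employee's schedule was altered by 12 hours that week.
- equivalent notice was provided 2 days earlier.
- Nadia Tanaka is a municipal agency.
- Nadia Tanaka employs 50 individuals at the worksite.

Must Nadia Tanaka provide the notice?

(a) not (≥ 10 at site) — not satisfied.
(b) tenure ≥ 12 mo. — holds.
(1) = F OR T = true.
(i) hours reduced — not satisfied.
(ii) schedule shift > 8h — met.
(iii) not (fixed location) — satisfied.
(a) = F AND T AND T = false.
(i) public agency — satisfied.
(ii) hourly-paid — satisfied.
(A) not employee-requested — not met.
(B) no CBA — not satisfied.
(C) < 45 days' notice — not satisfied.
(D) no recent notice — fails.
(E) past probation — not satisfied.
So (iii) is not satisfied (F OR F OR F OR F OR F).
(b): T AND T AND F → false.
(2) = F OR F = false.
So Overall is not satisfied (T AND F).

No — not required.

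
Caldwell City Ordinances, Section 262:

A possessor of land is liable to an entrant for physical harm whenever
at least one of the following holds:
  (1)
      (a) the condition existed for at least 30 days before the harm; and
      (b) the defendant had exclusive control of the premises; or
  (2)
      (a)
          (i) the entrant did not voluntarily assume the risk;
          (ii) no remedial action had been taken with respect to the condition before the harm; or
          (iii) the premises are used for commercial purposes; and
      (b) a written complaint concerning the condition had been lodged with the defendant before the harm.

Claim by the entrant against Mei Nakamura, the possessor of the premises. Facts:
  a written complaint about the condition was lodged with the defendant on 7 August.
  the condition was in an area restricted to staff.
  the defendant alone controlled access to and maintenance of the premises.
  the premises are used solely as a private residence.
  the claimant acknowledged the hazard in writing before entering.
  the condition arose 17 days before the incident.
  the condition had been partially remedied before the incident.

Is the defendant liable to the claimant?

No — not liable.

(a) condition ≥30 days old — not satisfied.
(b) exclusive control — met.
(1) = F AND T = false.
(i) no assumed risk — fails.
(ii) no remedial action — not met.
(iii) commercial use — not satisfied.
(a): F OR F OR F → false.
(b) complaint lodged — satisfied.
(2): F AND T → false.
So Overall is not satisfied (F OR F).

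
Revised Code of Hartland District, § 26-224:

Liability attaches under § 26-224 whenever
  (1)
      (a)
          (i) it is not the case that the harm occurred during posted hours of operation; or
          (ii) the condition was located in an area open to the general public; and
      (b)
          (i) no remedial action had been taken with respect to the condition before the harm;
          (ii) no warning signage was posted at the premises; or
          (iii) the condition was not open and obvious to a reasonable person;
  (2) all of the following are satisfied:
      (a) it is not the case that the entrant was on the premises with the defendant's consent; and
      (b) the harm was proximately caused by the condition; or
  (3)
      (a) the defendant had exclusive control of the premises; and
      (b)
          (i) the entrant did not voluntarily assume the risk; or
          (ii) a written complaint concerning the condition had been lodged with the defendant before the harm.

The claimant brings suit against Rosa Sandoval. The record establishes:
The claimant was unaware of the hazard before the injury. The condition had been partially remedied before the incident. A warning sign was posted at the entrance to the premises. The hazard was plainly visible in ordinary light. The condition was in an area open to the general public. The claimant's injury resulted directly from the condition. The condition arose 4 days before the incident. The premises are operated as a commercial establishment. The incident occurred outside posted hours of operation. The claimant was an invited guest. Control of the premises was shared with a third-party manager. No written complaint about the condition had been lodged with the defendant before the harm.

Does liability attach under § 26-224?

No — not liable.

(i) not (during posted hours) — met.
(ii) public area — holds.
(a) = T OR T = true.
(i) no remedial action — not met.
(ii) no signage posted — fails.
(iii) not open/obvious — fails.
(b) = F OR F OR F = false.
(1): T AND F → false.
(a) not (consent to enter) — not satisfied.
(b) proximate cause — holds.
(2): F AND T → false.
(a) exclusive control — fails.
(i) no assumed risk — holds.
(ii) complaint lodged — not satisfied.
(b): T OR F → true.
So (3) is not satisfied (F AND T).
Overall: F OR F OR F → false.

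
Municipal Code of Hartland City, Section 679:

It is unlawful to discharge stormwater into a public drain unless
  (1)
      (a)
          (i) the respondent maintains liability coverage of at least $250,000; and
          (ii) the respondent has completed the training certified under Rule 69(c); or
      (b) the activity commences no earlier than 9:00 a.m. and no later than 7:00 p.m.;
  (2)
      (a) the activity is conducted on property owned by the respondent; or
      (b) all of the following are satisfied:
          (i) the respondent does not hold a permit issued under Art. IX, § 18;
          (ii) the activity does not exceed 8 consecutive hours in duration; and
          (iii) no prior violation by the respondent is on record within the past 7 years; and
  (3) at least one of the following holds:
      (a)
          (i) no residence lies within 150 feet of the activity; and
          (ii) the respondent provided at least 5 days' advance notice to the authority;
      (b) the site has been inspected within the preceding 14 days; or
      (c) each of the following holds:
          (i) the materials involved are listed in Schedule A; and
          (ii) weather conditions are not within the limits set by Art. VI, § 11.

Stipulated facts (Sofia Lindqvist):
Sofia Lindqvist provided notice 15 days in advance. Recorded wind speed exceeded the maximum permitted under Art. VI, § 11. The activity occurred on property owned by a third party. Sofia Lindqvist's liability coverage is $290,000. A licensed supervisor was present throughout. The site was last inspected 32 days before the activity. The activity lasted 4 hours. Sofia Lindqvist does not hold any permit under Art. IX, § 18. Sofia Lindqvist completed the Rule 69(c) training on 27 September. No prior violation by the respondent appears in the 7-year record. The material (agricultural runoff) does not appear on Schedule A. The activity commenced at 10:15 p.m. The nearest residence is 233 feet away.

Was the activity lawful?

(i) coverage ≥ $250,000 — satisfied.
(ii) training certified — met.
So (a) is satisfied (T AND T).
(b) start within hours — fails.
(1) = T OR F = true.
(a) own property — fails.
(i) not (holds permit) — holds.
(ii) ≤ 8 hrs duration — satisfied.
(iii) no prior violation — holds.
(b): T AND T AND T → true.
(2): F OR T → true.
(i) no residence in 150 ft — satisfied.
(ii) ≥5 days' notice — satisfied.
So (a) is satisfied (T AND T).
(b) site inspected — fails.
(i) Schedule A material — fails.
(ii) not (weather ok) — met.
(c) = F AND T = false.
So (3) is satisfied (T OR F OR F).
Overall = T AND T AND T = true.

Yes — lawful.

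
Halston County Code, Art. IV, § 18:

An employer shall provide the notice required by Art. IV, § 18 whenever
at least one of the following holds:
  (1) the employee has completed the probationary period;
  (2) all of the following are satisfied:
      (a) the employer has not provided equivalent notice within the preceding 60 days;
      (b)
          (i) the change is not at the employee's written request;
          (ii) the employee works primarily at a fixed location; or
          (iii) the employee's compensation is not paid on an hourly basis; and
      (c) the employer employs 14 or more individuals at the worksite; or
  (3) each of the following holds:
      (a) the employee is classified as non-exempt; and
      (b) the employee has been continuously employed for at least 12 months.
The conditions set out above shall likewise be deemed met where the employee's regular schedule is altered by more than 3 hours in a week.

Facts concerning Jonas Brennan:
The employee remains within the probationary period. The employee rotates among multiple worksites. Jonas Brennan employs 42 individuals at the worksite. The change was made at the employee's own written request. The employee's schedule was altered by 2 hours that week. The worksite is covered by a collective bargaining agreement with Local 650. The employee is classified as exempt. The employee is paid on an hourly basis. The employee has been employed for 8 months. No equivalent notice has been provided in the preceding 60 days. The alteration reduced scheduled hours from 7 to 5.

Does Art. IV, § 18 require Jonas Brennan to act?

No — not required.

(1) past probation — not met.
(a) no recent notice — met.
(i) not employee-requested — fails.
(ii) fixed location — fails.
(iii) not (hourly-paid) — not satisfied.
(b): F OR F OR F → false.
(c) ≥ 14 at site — holds.
(2) = T AND F AND T = false.
(a) non-exempt — fails.
(b) tenure ≥ 12 mo. — not met.
(3) = F AND F = false.
Overall: F OR F OR F → false.
Exception (schedule shift > 3h) — not satisfied.
Result: main false OR exception false → false.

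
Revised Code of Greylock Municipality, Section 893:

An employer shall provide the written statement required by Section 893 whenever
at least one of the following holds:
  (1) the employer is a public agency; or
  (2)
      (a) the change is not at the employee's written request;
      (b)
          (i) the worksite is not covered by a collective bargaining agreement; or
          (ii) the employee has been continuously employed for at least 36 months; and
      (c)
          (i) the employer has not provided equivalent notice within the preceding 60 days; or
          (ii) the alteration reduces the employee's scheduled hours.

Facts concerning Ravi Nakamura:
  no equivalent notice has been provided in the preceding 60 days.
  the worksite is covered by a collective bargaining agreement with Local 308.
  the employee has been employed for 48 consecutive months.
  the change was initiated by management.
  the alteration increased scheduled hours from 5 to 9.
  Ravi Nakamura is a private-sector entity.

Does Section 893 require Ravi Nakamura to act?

(1) public agency — not satisfied.
(a) not employee-requested — satisfied.
(i) no CBA — not met.
(ii) tenure ≥ 36 mo. — holds.
(b): F OR T → true.
(i) no recent notice — satisfied.
(ii) hours reduced — fails.
(c): T OR F → true.
So (2) is satisfied (T AND T AND T).
Overall: F OR T → true.

Yes — required.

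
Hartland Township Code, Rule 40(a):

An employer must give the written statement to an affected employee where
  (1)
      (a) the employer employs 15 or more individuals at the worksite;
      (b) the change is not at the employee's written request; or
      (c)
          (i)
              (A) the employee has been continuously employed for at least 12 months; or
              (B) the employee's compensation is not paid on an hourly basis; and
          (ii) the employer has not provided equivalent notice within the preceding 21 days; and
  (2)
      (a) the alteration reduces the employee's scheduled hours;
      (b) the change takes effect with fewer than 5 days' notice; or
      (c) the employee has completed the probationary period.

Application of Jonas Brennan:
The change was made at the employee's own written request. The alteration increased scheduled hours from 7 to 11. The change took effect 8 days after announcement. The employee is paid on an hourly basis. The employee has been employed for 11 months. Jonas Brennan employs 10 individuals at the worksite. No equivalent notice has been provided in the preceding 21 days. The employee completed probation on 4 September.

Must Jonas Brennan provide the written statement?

No — not required.

(a) ≥ 15 at site — not satisfied.
(b) not employee-requested — fails.
(A) tenure ≥ 12 mo. — not met.
(B) not (hourly-paid) — not satisfied.
So (i) is not satisfied (F OR F).
(ii) no recent notice — satisfied.
(c) = F AND T = false.
(1) = F OR F OR F = false.
(a) hours reduced — not met.
(b) < 5 days' notice — not satisfied.
(c) past probation — holds.
(2): F OR F OR T → true.
Overall: F AND T → false.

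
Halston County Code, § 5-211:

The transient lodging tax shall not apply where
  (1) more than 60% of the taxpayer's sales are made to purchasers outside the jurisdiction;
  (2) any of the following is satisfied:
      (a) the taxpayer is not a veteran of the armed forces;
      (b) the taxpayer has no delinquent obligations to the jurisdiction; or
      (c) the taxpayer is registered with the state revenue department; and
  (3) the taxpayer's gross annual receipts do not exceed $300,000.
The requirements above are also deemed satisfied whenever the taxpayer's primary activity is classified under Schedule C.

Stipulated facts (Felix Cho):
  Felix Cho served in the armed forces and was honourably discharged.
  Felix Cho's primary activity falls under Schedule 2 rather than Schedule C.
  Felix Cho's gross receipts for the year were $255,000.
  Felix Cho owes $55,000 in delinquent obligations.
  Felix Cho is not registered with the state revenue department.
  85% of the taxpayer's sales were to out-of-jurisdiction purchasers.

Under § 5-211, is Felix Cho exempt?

No — not exempt.

(1) >60% out-of-jur. sales — met.
(a) not (veteran) — not met.
(b) no delinquency — not satisfied.
(c) state-registered — not satisfied.
(2): F OR F OR F → false.
(3) receipts ≤ $300,000 — met.
Overall = T AND F AND T = false.
Exception (Schedule C activity) — not satisfied.
Result: main false OR exception false → false.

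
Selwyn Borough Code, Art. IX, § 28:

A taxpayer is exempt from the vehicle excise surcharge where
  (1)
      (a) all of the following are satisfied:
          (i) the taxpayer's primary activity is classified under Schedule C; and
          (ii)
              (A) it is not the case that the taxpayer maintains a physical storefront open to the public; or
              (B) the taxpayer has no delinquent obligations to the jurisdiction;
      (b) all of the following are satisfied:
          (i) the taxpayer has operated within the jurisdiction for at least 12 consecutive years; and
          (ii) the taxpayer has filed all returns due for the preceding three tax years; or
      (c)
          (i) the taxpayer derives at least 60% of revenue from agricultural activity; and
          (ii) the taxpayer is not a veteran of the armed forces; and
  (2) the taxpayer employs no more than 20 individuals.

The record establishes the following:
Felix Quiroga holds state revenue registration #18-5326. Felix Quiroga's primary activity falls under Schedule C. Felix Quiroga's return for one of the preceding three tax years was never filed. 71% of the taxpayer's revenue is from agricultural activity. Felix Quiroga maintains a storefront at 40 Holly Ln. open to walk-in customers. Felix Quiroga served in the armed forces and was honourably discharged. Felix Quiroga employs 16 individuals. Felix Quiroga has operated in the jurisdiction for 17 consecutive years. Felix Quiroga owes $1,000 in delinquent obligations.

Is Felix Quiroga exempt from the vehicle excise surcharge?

No — not exempt.

(i) Schedule C activity — satisfied.
(A) not (has storefront) — not satisfied.
(B) no delinquency — fails.
So (ii) is not satisfied (F OR F).
So (a) is not satisfied (T AND F).
(i) ≥ 12 yrs in jurisdiction — holds.
(ii) returns current — not met.
So (b) is not satisfied (T AND F).
(i) ≥60% agricultural — holds.
(ii) not (veteran) — not met.
(c) = T AND F = false.
(1) = F OR F OR F = false.
(2) ≤ 20 employees — satisfied.
So Overall is not satisfied (F AND T).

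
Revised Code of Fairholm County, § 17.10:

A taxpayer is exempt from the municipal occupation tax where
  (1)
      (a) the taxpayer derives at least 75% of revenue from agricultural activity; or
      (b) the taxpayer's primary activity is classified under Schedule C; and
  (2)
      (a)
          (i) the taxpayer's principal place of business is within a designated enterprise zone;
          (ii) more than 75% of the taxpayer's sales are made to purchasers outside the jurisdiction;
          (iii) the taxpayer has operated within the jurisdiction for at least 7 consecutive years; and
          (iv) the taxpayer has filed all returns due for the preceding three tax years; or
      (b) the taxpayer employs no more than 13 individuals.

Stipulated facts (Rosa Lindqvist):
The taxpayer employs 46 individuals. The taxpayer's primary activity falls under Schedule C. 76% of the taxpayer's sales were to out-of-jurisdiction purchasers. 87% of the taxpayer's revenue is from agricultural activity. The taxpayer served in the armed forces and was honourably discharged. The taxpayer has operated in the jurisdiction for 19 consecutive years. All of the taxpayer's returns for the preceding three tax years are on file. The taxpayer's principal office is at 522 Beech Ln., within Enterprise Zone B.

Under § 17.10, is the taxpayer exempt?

Yes — exempt.

(a) ≥75% agricultural — met.
(b) Schedule C activity — satisfied.
(1) = T OR T = true.
(i) in enterprise zone — satisfied.
(ii) >75% out-of-jur. sales — satisfied.
(iii) ≥ 7 yrs in jurisdiction — satisfied.
(iv) returns current — satisfied.
So (a) is satisfied (T AND T AND T AND T).
(b) ≤ 13 employees — not met.
So (2) is satisfied (T OR F).
Overall: T AND T → true.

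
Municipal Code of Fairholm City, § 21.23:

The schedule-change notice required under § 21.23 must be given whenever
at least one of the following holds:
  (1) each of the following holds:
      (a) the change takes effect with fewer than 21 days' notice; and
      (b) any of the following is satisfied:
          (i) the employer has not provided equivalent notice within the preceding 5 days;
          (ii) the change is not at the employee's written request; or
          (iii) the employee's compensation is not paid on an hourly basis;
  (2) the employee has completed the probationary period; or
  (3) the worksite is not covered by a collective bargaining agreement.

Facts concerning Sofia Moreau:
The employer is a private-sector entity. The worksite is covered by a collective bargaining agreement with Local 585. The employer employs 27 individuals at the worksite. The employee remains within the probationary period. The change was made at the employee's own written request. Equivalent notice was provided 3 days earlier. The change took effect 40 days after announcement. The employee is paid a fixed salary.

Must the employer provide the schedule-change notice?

No — not required.

(a) < 21 days' notice — not met.
(i) no recent notice — not met.
(ii) not employee-requested — not met.
(iii) not (hourly-paid) — met.
So (b) is satisfied (F OR F OR T).
(1): F AND T → false.
(2) past probation — not met.
(3) no CBA — not met.
Overall: F OR F OR F → false.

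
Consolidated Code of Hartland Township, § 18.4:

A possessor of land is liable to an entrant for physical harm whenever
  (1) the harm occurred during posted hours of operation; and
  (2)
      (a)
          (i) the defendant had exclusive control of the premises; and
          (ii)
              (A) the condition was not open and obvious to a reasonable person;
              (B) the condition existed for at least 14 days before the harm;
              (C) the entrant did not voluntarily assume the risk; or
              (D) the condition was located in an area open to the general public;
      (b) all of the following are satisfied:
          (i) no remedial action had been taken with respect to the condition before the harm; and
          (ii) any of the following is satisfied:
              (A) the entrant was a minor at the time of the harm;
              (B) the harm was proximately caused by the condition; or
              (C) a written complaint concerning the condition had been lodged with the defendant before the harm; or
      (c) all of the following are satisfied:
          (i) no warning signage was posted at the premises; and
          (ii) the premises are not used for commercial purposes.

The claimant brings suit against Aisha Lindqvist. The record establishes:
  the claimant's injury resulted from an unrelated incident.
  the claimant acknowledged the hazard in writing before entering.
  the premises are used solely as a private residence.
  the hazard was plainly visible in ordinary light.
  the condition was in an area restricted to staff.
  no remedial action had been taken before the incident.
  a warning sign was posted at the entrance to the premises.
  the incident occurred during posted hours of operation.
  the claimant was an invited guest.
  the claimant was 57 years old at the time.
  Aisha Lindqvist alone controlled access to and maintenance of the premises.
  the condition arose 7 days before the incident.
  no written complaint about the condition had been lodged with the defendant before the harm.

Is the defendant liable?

No — not liable.

(1) during posted hours — satisfied.
(i) exclusive control — satisfied.
(A) not open/obvious — not satisfied.
(B) condition ≥14 days old — fails.
(C) no assumed risk — not met.
(D) public area — fails.
(ii): F OR F OR F OR F → false.
(a): T AND F → false.
(i) no remedial action — satisfied.
(A) entrant a minor — not satisfied.
(B) proximate cause — not met.
(C) complaint lodged — not satisfied.
(ii): F OR F OR F → false.
So (b) is not satisfied (T AND F).
(i) no signage posted — fails.
(ii) not (commercial use) — met.
(c): F AND T → false.
(2): F OR F OR F → false.
So Overall is not satisfied (T AND F).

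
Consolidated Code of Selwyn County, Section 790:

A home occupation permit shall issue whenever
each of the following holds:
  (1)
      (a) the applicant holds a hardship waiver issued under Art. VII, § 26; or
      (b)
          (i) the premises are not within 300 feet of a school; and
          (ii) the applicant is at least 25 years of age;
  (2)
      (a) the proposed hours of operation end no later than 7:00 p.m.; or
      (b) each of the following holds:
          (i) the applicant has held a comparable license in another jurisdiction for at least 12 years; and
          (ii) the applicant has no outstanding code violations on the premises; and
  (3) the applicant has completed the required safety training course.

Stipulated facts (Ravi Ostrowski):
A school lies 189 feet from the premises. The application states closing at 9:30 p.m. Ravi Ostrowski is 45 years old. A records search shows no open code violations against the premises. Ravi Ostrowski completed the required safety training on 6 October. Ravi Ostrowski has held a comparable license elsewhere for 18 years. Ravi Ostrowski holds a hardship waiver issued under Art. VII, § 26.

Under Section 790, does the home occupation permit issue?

Yes — granted.

(a) hardship waiver — met.
(i) ≥300 ft from school — not met.
(ii) age ≥ 25 — satisfied.
So (b) is not satisfied (F AND T).
(1): T OR F → true.
(a) closes by 7 p.m. — not met.
(i) prior license ≥ 12 yr — holds.
(ii) no code violations — holds.
(b) = T AND T = true.
(2): F OR T → true.
(3) safety training — holds.
So Overall is satisfied (T AND T AND T).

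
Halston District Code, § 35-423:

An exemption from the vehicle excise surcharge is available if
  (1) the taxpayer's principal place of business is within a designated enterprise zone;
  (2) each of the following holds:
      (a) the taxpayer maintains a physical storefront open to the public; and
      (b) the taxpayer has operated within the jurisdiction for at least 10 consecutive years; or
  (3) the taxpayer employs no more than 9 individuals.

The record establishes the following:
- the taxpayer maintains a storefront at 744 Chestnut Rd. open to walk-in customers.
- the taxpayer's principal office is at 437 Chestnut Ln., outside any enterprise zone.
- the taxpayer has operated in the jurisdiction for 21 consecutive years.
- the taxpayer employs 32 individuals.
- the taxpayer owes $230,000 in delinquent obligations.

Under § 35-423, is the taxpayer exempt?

(1) in enterprise zone — not satisfied.
(a) has storefront — holds.
(b) ≥ 10 yrs in jurisdiction — holds.
So (2) is satisfied (T AND T).
(3) ≤ 9 employees — fails.
So Overall is satisfied (F OR T OR F).

Yes — exempt.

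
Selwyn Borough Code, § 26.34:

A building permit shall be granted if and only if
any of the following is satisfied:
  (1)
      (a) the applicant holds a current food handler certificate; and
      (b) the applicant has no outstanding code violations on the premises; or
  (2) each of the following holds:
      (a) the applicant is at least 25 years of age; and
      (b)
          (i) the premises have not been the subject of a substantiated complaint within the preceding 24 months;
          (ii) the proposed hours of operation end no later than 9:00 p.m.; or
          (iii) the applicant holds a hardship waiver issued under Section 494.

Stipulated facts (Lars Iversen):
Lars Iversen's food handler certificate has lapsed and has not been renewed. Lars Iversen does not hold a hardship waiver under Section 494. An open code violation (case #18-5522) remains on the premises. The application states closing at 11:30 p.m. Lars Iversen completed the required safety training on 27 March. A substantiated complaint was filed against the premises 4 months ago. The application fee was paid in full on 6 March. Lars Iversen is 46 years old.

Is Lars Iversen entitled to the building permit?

No — denied.

(a) food handler cert. — fails.
(b) no code violations — not satisfied.
(1): F AND F → false.
(a) age ≥ 25 — met.
(i) no complaint in 24 mo. — not satisfied.
(ii) closes by 9 p.m. — not met.
(iii) hardship waiver — not satisfied.
(b): F OR F OR F → false.
(2) = T AND F = false.
So Overall is not satisfied (F OR F).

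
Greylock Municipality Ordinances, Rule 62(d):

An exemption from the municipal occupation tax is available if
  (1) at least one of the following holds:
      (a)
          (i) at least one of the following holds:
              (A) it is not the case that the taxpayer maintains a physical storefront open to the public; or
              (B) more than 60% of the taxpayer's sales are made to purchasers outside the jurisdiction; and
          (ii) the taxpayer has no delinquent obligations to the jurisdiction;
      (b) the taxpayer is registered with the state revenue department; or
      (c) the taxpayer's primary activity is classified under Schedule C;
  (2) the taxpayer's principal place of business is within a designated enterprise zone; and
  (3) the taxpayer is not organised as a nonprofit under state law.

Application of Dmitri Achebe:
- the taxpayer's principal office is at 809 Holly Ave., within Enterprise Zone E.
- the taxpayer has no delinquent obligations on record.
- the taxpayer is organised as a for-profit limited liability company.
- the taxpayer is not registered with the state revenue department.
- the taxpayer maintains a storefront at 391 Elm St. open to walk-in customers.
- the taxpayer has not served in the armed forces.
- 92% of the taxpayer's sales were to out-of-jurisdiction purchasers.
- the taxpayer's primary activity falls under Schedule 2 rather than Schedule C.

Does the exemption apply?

Yes — exempt.

(A) not (has storefront) — fails.
(B) >60% out-of-jur. sales — met.
(i) = F OR T = true.
(ii) no delinquency — satisfied.
(a): T AND T → true.
(b) state-registered — not satisfied.
(c) Schedule C activity — fails.
So (1) is satisfied (T OR F OR F).
(2) in enterprise zone — holds.
(3) not (nonprofit) — satisfied.
Overall: T AND T AND T → true.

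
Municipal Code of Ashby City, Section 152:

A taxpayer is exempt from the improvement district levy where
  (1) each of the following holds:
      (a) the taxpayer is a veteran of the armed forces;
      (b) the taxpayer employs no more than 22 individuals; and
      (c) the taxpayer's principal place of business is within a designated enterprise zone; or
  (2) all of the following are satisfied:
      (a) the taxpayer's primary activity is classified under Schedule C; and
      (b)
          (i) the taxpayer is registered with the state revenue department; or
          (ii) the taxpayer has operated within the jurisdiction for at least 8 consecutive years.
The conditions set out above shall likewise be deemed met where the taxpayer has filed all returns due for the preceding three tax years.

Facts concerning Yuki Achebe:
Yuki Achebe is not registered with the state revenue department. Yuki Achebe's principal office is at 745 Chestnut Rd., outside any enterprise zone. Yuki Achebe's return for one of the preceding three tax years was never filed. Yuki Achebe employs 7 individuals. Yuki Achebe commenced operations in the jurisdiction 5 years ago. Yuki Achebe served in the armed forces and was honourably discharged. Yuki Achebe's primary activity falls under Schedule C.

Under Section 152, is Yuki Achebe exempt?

No — not exempt.

(a) veteran — holds.
(b) ≤ 22 employees — holds.
(c) in enterprise zone — not met.
(1) = T AND T AND F = false.
(a) Schedule C activity — satisfied.
(i) state-registered — not met.
(ii) ≥ 8 yrs in jurisdiction — not satisfied.
So (b) is not satisfied (F OR F).
(2) = T AND F = false.
So Overall is not satisfied (F OR F).
Exception (returns current) — not satisfied.
Result: main false OR exception false → false.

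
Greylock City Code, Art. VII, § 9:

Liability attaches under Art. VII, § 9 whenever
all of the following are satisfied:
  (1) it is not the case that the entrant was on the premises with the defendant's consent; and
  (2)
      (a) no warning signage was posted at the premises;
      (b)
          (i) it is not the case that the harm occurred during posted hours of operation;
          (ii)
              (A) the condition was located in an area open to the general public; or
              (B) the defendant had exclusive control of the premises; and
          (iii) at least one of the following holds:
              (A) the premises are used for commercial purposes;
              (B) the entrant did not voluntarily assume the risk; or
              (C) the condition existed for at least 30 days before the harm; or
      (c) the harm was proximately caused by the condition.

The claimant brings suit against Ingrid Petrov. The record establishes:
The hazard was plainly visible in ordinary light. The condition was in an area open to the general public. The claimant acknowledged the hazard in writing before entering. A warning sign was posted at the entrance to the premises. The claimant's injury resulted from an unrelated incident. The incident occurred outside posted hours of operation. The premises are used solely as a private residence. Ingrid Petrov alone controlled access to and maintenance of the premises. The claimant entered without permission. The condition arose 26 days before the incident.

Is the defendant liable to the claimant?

No — not liable.

(1) not (consent to enter) — satisfied.
(a) no signage posted — not satisfied.
(i) not (during posted hours) — met.
(A) public area — satisfied.
(B) exclusive control — holds.
(ii) = T OR T = true.
(A) commercial use — not met.
(B) no assumed risk — not met.
(C) condition ≥30 days old — not satisfied.
So (iii) is not satisfied (F OR F OR F).
(b): T AND T AND F → false.
(c) proximate cause — not satisfied.
(2): F OR F OR F → false.
Overall: T AND F → false.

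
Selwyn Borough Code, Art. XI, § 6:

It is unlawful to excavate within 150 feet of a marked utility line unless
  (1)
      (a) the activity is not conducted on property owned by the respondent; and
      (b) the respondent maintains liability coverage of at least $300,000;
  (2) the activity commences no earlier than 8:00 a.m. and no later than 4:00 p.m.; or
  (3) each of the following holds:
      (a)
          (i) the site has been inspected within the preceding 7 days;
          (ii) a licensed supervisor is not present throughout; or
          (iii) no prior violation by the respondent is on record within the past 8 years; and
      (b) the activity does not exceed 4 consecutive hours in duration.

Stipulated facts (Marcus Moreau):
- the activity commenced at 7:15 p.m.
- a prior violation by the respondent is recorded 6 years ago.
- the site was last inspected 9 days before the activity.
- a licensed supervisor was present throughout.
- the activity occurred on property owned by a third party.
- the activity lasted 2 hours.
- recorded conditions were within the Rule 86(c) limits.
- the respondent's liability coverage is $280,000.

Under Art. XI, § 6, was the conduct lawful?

No — unlawful.

(a) not (own property) — satisfied.
(b) coverage ≥ $300,000 — fails.
(1): T AND F → false.
(2) start within hours — fails.
(i) site inspected — not satisfied.
(ii) not (supervisor present) — not met.
(iii) no prior violation — not satisfied.
(a): F OR F OR F → false.
(b) ≤ 4 hrs duration — holds.
(3): F AND T → false.
Overall = F OR F OR F = false.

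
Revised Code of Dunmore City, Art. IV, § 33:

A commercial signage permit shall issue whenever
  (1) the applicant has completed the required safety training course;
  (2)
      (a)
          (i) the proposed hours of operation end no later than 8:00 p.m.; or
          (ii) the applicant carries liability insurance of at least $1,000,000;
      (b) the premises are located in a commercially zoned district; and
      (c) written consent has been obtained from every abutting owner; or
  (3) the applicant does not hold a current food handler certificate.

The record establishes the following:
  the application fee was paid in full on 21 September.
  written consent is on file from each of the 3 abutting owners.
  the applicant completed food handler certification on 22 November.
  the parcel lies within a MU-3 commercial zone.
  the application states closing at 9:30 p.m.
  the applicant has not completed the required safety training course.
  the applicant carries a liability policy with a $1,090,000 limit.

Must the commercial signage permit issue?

(1) safety training — fails.
(i) closes by 8 p.m. — not met.
(ii) insurance ≥ $1,000,000 — holds.
(a) = F OR T = true.
(b) commercially zoned — met.
(c) all abutters consent — met.
So (2) is satisfied (T AND T AND T).
(3) not (food handler cert.) — not met.
Overall: F OR T OR F → true.

Yes — granted.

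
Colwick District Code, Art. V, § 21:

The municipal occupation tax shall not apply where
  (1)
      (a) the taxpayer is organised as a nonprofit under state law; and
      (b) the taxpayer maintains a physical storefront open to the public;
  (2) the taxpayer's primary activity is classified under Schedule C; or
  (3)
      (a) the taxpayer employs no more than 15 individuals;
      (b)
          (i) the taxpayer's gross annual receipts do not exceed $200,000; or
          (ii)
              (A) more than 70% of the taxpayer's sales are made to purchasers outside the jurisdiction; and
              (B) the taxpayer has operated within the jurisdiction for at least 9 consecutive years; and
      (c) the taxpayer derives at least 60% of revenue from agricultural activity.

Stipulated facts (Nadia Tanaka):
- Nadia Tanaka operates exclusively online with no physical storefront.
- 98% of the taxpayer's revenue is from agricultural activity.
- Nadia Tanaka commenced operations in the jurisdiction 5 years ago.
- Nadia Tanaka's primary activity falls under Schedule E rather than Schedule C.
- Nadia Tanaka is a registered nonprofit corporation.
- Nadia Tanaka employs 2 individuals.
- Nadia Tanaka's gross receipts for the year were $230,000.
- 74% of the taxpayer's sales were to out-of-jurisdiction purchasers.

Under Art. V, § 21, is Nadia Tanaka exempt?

(a) nonprofit — holds.
(b) has storefront — not met.
(1) = T AND F = false.
(2) Schedule C activity — not satisfied.
(a) ≤ 15 employees — holds.
(i) receipts ≤ $200,000 — not met.
(A) >70% out-of-jur. sales — satisfied.
(B) ≥ 9 yrs in jurisdiction — not satisfied.
So (ii) is not satisfied (T AND F).
So (b) is not satisfied (F OR F).
(c) ≥60% agricultural — holds.
(3): T AND F AND T → false.
Overall = F OR F OR F = false.

No — not exempt.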